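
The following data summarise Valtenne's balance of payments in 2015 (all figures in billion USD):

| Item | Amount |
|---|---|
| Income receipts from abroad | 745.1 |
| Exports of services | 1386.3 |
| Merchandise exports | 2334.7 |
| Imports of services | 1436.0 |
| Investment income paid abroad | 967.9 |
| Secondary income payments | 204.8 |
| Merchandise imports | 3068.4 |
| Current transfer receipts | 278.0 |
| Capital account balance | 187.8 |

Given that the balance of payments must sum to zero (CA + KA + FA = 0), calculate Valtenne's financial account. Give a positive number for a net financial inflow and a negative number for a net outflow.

745.2

Goods balance = 2334.7 - 3068.4 = -733.7
Services balance = 1386.3 - 1436.0 = -49.7
Trade balance (goods + services) = -733.7 + (-49.7) = -783.4
Net primary income = 745.1 - 967.9 = -222.8
Net secondary income = 278.0 - 204.8 = 73.2
Current account = -783.4 + (-222.8) + 73.2 = -933.0
Financial account = -(-933.0 + 187.8) = 745.2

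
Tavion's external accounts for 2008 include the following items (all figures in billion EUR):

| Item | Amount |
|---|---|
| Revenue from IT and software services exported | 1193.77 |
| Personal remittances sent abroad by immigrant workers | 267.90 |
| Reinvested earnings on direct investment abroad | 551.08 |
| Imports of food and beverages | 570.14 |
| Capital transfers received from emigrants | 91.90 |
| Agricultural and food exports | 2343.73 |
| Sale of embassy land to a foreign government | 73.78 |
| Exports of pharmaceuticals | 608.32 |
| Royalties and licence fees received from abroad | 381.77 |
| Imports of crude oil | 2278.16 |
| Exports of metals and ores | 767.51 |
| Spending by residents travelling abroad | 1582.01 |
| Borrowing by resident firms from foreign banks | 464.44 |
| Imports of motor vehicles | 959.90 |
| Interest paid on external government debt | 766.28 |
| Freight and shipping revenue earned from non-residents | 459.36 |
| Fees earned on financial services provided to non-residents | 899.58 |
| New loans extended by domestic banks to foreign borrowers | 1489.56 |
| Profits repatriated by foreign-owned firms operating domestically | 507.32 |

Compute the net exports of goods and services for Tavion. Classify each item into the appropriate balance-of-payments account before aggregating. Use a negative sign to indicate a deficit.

Goods: -2278.16 - 570.14 + 767.51 + 608.32 + 2343.73 - 959.90 = -88.64
Services: 381.77 + 459.36 + 899.58 - 1582.01 + 1193.77 = 1352.47
Trade balance = -88.64 + 1352.47 = 1263.83
(Excluded from the trade balance — secondary income: personal remittances sent abroad by immigrant workers 267.90; primary income: reinvested earnings on direct investment abroad 551.08, interest paid on external government debt 766.28, profits repatriated by foreign-owned firms operating domestically 507.32; capital account: capital transfers received from emigrants 91.90, sale of embassy land to a foreign government 73.78; financial account: borrowing by resident firms from foreign banks 464.44, new loans extended by domestic banks to foreign borrowers 1489.56.)

1263.83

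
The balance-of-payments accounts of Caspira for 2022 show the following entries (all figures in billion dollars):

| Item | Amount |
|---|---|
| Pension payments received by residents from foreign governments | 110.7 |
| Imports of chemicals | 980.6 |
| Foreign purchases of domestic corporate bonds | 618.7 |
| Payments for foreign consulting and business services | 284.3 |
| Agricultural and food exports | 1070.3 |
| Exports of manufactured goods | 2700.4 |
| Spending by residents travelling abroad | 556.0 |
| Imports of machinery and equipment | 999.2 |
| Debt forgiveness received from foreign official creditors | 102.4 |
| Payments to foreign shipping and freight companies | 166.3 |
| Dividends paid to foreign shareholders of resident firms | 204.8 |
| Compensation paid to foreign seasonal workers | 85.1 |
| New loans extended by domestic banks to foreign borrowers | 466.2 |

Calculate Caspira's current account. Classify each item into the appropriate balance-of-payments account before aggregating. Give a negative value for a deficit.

Goods: -980.6 - 999.2 + 1070.3 + 2700.4 = 1790.9
Services: -166.3 - 556.0 - 284.3 = -1006.6
Primary income: -85.1 - 204.8 = -289.9
Secondary income: 110.7
Current account = 1790.9 + (-1006.6) + (-289.9) + 110.7 = 605.1
(Excluded from the current account — financial account: foreign purchases of domestic corporate bonds 618.7, new loans extended by domestic banks to foreign borrowers 466.2; capital account: debt forgiveness received from foreign official creditors 102.4.)

605.1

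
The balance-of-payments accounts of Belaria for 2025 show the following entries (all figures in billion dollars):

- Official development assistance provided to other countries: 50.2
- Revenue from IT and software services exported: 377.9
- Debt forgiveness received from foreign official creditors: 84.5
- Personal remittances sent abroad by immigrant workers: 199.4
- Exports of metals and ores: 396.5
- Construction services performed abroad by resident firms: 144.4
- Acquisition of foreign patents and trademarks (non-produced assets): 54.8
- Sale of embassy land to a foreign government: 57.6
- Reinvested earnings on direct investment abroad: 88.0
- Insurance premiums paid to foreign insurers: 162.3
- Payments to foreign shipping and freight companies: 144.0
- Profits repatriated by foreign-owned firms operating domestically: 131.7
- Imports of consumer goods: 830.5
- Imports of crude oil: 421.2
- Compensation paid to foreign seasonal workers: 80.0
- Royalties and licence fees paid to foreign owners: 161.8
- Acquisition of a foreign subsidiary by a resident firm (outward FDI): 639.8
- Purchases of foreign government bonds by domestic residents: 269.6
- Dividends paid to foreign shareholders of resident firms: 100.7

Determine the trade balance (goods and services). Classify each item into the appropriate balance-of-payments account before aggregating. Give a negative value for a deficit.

Goods: -421.2 + 396.5 - 830.5 = -855.2
Services: 144.4 - 144.0 - 162.3 - 161.8 + 377.9 = 54.2
Trade balance = -855.2 + 54.2 = -801.0
(Excluded from the trade balance — secondary income: official development assistance provided to other countries 50.2, personal remittances sent abroad by immigrant workers 199.4; capital account: debt forgiveness received from foreign official creditors 84.5, acquisition of foreign patents and trademarks (non-produced assets) 54.8, sale of embassy land to a foreign government 57.6; primary income: reinvested earnings on direct investment abroad 88.0, profits repatriated by foreign-owned firms operating domestically 131.7, compensation paid to foreign seasonal workers 80.0, dividends paid to foreign shareholders of resident firms 100.7; financial account: acquisition of a foreign subsidiary by a resident firm (outward FDI) 639.8, purchases of foreign government bonds by domestic residents 269.6.)

-801.0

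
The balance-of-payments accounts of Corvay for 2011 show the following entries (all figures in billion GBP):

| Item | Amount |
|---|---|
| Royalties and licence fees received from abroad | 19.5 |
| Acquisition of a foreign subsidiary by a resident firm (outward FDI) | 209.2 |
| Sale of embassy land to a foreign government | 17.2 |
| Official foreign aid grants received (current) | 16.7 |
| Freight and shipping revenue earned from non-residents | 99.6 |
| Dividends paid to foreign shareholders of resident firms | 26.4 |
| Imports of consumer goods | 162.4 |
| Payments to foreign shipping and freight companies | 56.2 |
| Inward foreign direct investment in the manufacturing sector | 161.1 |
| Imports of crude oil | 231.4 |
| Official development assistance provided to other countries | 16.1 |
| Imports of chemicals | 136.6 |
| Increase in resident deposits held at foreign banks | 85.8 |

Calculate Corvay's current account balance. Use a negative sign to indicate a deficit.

-493.3

Goods: -136.6 - 162.4 - 231.4 = -530.4
Services: 99.6 + 19.5 - 56.2 = 62.9
Primary income: -26.4
Secondary income: -16.1 + 16.7 = 0.6
Current account = (-530.4) + 62.9 + (-26.4) + 0.6 = -493.3
(Excluded from the current account — financial account: acquisition of a foreign subsidiary by a resident firm (outward FDI) 209.2, inward foreign direct investment in the manufacturing sector 161.1, increase in resident deposits held at foreign banks 85.8; capital account: sale of embassy land to a foreign government 17.2.)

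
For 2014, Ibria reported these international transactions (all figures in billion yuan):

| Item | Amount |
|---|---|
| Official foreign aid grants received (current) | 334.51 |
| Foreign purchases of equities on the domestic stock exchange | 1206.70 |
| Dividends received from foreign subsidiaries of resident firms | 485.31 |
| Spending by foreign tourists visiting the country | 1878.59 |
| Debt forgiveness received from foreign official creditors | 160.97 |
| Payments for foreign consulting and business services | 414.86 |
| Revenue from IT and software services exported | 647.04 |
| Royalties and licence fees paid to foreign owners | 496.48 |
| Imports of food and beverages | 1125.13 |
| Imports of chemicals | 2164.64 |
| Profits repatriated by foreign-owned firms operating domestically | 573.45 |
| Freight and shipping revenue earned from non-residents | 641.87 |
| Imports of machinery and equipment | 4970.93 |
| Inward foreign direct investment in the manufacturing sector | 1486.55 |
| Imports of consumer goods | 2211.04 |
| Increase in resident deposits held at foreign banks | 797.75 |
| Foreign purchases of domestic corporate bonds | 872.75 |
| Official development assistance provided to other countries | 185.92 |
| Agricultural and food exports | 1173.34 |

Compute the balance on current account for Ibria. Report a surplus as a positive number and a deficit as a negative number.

Goods: -1125.13 - 4970.93 - 2211.04 - 2164.64 + 1173.34 = -9298.40
Services: 647.04 + 641.87 - 496.48 - 414.86 + 1878.59 = 2256.16
Primary income: -573.45 + 485.31 = -88.14
Secondary income: -185.92 + 334.51 = 148.59
Current account = (-9298.40) + 2256.16 + (-88.14) + 148.59 = -6981.79
(Excluded from the current account — financial account: foreign purchases of equities on the domestic stock exchange 1206.70, inward foreign direct investment in the manufacturing sector 1486.55, increase in resident deposits held at foreign banks 797.75, foreign purchases of domestic corporate bonds 872.75; capital account: debt forgiveness received from foreign official creditors 160.97.)

-6981.79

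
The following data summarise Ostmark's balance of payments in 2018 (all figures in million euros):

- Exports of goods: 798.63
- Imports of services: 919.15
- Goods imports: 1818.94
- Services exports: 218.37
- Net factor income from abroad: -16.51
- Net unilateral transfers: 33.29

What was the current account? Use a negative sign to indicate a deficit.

-1704.31

Goods balance = 798.63 - 1818.94 = -1020.31
Services balance = 218.37 - 919.15 = -700.78
Trade balance (goods + services) = -1020.31 + (-700.78) = -1721.09
Net primary income = -16.51
Net secondary income = 33.29
Current account = -1721.09 + (-16.51) + 33.29 = -1704.31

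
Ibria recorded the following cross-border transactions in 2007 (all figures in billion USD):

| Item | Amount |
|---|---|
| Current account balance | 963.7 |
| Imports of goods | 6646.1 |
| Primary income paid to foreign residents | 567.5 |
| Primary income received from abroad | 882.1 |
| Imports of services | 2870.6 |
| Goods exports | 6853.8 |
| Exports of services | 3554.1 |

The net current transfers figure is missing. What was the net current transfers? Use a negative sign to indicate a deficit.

-242.1

Current account = goods balance + services balance + net primary income + net secondary income
Sum of the known components = 1205.8
Net current transfers = CA - (known components) = 963.7 - 1205.8 = -242.1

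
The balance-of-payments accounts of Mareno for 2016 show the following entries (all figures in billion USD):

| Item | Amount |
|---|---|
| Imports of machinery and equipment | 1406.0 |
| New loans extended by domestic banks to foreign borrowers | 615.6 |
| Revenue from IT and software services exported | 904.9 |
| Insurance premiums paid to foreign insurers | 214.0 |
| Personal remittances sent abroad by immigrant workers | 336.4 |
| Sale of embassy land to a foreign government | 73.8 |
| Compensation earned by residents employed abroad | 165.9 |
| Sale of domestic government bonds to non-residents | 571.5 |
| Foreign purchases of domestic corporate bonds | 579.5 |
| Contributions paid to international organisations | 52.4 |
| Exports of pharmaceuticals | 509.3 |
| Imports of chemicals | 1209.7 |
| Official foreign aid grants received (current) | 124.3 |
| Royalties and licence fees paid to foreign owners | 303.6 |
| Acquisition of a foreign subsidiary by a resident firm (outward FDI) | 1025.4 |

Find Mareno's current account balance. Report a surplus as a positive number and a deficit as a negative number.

Goods: -1406.0 - 1209.7 + 509.3 = -2106.4
Services: -214.0 - 303.6 + 904.9 = 387.3
Primary income: 165.9
Secondary income: 124.3 - 52.4 - 336.4 = -264.5
Current account = (-2106.4) + 387.3 + 165.9 + (-264.5) = -1817.7
(Excluded from the current account — financial account: new loans extended by domestic banks to foreign borrowers 615.6, sale of domestic government bonds to non-residents 571.5, foreign purchases of domestic corporate bonds 579.5, acquisition of a foreign subsidiary by a resident firm (outward FDI) 1025.4; capital account: sale of embassy land to a foreign government 73.8.)

-1817.7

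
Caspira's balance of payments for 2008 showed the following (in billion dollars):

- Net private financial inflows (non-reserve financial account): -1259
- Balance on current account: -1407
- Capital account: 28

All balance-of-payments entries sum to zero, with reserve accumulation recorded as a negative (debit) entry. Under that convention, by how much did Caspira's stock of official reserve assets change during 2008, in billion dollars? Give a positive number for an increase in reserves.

Official reserve transactions balance = -((-1407) + 28 + (-1259)) = 2638
An accumulation of reserves is recorded as a debit (negative entry), so the change in the stock of reserves is the negative of that balance.
Change in official reserves = -(2638) = -2638

-2638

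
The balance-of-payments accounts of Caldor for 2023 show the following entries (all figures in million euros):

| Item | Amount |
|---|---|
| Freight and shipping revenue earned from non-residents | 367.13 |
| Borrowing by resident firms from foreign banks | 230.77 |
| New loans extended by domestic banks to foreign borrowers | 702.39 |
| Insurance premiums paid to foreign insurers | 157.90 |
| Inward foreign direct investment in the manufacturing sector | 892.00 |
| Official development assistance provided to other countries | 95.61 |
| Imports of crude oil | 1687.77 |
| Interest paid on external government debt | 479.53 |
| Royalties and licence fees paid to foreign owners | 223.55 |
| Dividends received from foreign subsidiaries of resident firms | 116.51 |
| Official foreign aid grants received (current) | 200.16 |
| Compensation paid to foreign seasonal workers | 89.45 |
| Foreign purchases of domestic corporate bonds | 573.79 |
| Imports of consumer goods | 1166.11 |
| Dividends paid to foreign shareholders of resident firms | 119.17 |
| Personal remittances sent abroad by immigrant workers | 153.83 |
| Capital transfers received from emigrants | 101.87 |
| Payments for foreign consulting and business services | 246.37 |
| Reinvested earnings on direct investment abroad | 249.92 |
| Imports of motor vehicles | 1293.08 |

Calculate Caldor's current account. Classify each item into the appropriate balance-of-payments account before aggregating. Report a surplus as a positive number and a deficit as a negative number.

Goods: -1293.08 - 1687.77 - 1166.11 = -4146.96
Services: 367.13 - 157.90 - 246.37 - 223.55 = -260.69
Primary income: -89.45 + 249.92 - 479.53 - 119.17 + 116.51 = -321.72
Secondary income: -153.83 + 200.16 - 95.61 = -49.28
Current account = (-4146.96) + (-260.69) + (-321.72) + (-49.28) = -4778.65
(Excluded from the current account — financial account: borrowing by resident firms from foreign banks 230.77, new loans extended by domestic banks to foreign borrowers 702.39, inward foreign direct investment in the manufacturing sector 892.00, foreign purchases of domestic corporate bonds 573.79; capital account: capital transfers received from emigrants 101.87.)

-4778.65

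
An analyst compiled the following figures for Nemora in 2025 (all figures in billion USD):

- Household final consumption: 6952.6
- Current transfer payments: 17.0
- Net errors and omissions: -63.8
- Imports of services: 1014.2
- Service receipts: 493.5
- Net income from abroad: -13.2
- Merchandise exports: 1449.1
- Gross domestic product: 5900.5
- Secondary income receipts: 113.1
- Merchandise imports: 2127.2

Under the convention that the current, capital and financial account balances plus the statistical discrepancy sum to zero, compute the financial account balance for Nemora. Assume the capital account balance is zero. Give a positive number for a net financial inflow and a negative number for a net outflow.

Goods balance = 1449.1 - 2127.2 = -678.1
Services balance = 493.5 - 1014.2 = -520.7
Trade balance (goods + services) = -678.1 + (-520.7) = -1198.8
Net primary income = -13.2
Net secondary income = 113.1 - 17.0 = 96.1
Current account = -1198.8 + (-13.2) + 96.1 = -1115.9
Financial account = -(-1115.9 + (-63.8)) = 1179.7

1179.7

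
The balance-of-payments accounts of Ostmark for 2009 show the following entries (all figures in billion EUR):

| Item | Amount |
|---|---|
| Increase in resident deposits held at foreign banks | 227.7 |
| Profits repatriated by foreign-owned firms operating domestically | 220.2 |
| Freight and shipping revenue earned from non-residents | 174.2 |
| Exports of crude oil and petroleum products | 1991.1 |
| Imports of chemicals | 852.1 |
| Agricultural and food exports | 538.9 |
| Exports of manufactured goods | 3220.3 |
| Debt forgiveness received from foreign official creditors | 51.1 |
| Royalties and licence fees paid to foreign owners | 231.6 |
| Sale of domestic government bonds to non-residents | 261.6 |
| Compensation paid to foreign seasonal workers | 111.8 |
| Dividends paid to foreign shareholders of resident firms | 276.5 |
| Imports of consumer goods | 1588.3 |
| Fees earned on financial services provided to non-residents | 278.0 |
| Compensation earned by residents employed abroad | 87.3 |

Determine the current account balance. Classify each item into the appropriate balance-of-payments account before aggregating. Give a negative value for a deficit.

3009.3

Goods: 1991.1 + 538.9 - 1588.3 + 3220.3 - 852.1 = 3309.9
Services: 174.2 + 278.0 - 231.6 = 220.6
Primary income: -111.8 - 220.2 + 87.3 - 276.5 = -521.2
Current account = 3309.9 + 220.6 + (-521.2) = 3009.3
(Excluded from the current account — financial account: increase in resident deposits held at foreign banks 227.7, sale of domestic government bonds to non-residents 261.6; capital account: debt forgiveness received from foreign official creditors 51.1.)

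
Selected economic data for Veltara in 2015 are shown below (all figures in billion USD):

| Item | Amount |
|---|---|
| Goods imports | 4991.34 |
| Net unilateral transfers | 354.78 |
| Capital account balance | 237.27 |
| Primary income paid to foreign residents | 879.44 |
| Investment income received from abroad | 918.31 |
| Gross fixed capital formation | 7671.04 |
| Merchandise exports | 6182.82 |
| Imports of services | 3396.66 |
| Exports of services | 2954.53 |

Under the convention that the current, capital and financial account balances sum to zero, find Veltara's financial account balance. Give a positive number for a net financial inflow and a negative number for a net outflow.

Goods balance = 6182.82 - 4991.34 = 1191.48
Services balance = 2954.53 - 3396.66 = -442.13
Trade balance (goods + services) = 1191.48 + (-442.13) = 749.35
Net primary income = 918.31 - 879.44 = 38.87
Net secondary income = 354.78
Current account = 749.35 + 38.87 + 354.78 = 1143.00
Financial account = -(1143.00 + 237.27) = -1380.27

-1380.27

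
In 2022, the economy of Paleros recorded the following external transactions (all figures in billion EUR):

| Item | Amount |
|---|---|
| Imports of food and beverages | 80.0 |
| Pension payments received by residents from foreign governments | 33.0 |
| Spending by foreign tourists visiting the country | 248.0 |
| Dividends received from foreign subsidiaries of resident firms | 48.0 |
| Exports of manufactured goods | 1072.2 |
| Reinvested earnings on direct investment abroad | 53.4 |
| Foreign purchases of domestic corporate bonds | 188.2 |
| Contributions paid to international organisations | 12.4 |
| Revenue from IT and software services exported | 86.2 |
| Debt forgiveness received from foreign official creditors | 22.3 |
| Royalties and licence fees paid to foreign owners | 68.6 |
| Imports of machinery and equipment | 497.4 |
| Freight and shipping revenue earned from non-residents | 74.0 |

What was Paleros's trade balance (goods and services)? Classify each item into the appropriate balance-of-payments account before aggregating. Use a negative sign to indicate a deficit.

Goods: -497.4 - 80.0 + 1072.2 = 494.8
Services: 248.0 - 68.6 + 74.0 + 86.2 = 339.6
Trade balance = 494.8 + 339.6 = 834.4
(Excluded from the trade balance — secondary income: pension payments received by residents from foreign governments 33.0, contributions paid to international organisations 12.4; primary income: dividends received from foreign subsidiaries of resident firms 48.0, reinvested earnings on direct investment abroad 53.4; financial account: foreign purchases of domestic corporate bonds 188.2; capital account: debt forgiveness received from foreign official creditors 22.3.)

834.4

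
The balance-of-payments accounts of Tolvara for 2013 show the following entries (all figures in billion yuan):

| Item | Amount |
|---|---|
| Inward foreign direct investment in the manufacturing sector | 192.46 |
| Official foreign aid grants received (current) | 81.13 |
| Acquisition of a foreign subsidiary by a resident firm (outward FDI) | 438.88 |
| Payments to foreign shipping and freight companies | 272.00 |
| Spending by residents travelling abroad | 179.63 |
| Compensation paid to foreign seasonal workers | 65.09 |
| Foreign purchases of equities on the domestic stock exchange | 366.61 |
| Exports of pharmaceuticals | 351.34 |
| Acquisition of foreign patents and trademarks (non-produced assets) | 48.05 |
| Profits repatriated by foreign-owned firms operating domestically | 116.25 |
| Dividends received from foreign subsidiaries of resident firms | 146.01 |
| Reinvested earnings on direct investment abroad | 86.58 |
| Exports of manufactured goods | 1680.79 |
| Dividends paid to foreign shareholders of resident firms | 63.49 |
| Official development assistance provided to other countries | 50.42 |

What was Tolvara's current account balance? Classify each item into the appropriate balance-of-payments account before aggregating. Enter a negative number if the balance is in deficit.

1598.97

Goods: 351.34 + 1680.79 = 2032.13
Services: -272.00 - 179.63 = -451.63
Primary income: 86.58 - 116.25 - 63.49 - 65.09 + 146.01 = -12.24
Secondary income: -50.42 + 81.13 = 30.71
Current account = 2032.13 + (-451.63) + (-12.24) + 30.71 = 1598.97
(Excluded from the current account — financial account: inward foreign direct investment in the manufacturing sector 192.46, acquisition of a foreign subsidiary by a resident firm (outward FDI) 438.88, foreign purchases of equities on the domestic stock exchange 366.61; capital account: acquisition of foreign patents and trademarks (non-produced assets) 48.05.)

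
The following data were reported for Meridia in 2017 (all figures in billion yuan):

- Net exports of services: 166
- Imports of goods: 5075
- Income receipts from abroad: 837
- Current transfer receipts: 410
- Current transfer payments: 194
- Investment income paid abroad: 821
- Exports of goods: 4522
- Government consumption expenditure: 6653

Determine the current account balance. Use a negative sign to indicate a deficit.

-155

Goods balance = 4522 - 5075 = -553
Services balance = 166
Trade balance (goods + services) = -553 + 166 = -387
Net primary income = 837 - 821 = 16
Net secondary income = 410 - 194 = 216
Current account = -387 + 16 + 216 = -155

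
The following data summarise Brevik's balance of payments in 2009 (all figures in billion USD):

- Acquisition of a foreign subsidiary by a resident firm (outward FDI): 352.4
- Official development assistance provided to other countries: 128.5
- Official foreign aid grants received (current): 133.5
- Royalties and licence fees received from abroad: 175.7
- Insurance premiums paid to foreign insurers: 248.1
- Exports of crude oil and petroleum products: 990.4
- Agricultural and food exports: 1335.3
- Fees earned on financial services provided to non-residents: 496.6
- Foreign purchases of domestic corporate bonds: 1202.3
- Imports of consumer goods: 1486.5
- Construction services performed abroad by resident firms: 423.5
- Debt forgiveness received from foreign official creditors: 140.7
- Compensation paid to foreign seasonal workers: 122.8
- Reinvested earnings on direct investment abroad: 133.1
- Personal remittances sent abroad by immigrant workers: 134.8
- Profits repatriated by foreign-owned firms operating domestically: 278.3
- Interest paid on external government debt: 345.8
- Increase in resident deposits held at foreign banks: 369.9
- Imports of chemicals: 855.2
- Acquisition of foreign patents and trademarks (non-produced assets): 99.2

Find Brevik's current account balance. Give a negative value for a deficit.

Goods: -855.2 - 1486.5 + 1335.3 + 990.4 = -16.0
Services: 175.7 + 423.5 + 496.6 - 248.1 = 847.7
Primary income: -345.8 + 133.1 - 122.8 - 278.3 = -613.8
Secondary income: 133.5 - 128.5 - 134.8 = -129.8
Current account = (-16.0) + 847.7 + (-613.8) + (-129.8) = 88.1
(Excluded from the current account — financial account: acquisition of a foreign subsidiary by a resident firm (outward FDI) 352.4, foreign purchases of domestic corporate bonds 1202.3, increase in resident deposits held at foreign banks 369.9; capital account: debt forgiveness received from foreign official creditors 140.7, acquisition of foreign patents and trademarks (non-produced assets) 99.2.)

88.1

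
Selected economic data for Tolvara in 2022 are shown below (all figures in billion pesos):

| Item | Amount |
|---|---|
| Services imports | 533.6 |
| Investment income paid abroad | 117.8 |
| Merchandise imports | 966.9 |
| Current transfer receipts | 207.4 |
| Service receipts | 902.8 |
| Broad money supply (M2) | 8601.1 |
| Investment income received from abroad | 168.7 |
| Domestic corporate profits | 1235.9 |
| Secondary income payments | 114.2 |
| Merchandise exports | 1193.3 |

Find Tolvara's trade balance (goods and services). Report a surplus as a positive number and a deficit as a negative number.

Goods balance = 1193.3 - 966.9 = 226.4
Services balance = 902.8 - 533.6 = 369.2
Trade balance (goods + services) = 226.4 + 369.2 = 595.6

595.6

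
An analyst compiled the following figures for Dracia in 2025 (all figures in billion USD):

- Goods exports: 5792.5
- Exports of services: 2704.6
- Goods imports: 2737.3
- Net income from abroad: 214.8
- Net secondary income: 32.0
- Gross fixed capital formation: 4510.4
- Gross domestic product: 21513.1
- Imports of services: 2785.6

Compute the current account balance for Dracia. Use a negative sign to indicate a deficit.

3221.0

Goods balance = 5792.5 - 2737.3 = 3055.2
Services balance = 2704.6 - 2785.6 = -81.0
Trade balance (goods + services) = 3055.2 + (-81.0) = 2974.2
Net primary income = 214.8
Net secondary income = 32.0
Current account = 2974.2 + 214.8 + 32.0 = 3221.0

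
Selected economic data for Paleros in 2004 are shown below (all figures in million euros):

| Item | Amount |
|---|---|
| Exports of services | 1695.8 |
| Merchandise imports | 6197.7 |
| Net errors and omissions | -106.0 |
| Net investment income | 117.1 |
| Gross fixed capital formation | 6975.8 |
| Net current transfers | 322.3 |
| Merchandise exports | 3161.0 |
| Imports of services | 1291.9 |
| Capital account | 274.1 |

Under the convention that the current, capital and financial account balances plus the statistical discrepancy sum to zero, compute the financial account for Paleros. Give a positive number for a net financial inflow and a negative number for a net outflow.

Goods balance = 3161.0 - 6197.7 = -3036.7
Services balance = 1695.8 - 1291.9 = 403.9
Trade balance (goods + services) = -3036.7 + 403.9 = -2632.8
Net primary income = 117.1
Net secondary income = 322.3
Current account = -2632.8 + 117.1 + 322.3 = -2193.4
Financial account = -(-2193.4 + 274.1 + (-106.0)) = 2025.3

2025.3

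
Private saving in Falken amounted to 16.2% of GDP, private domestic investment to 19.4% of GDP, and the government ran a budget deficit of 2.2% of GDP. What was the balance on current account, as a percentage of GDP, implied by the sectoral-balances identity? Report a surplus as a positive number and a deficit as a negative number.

By the sectoral-balances identity, CA = (S_private - I) + (T - G).
Private balance = 16.2 - 19.4 = -3.2
Government balance (T - G) = -2.2
CA = -3.2 + (-2.2) = -5.4

-5.4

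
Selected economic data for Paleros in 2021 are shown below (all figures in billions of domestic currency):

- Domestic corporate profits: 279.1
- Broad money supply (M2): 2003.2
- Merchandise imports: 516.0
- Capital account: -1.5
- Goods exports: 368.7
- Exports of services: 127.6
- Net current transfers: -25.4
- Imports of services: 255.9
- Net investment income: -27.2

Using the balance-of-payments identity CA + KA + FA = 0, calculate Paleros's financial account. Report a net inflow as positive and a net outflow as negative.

Goods balance = 368.7 - 516.0 = -147.3
Services balance = 127.6 - 255.9 = -128.3
Trade balance (goods + services) = -147.3 + (-128.3) = -275.6
Net primary income = -27.2
Net secondary income = -25.4
Current account = -275.6 + (-27.2) + (-25.4) = -328.2
Financial account = -(-328.2 + (-1.5)) = 329.7

329.7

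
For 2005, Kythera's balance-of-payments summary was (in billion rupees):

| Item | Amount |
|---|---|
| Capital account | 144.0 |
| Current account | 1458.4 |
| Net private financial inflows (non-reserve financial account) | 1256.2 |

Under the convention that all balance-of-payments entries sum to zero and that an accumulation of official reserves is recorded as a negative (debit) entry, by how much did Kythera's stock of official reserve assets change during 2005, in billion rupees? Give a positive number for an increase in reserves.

2858.6

Official reserve transactions balance = -(1458.4 + 144.0 + 1256.2) = -2858.6
An accumulation of reserves is recorded as a debit (negative entry), so the change in the stock of reserves is the negative of that balance.
Change in official reserves = -(-2858.6) = 2858.6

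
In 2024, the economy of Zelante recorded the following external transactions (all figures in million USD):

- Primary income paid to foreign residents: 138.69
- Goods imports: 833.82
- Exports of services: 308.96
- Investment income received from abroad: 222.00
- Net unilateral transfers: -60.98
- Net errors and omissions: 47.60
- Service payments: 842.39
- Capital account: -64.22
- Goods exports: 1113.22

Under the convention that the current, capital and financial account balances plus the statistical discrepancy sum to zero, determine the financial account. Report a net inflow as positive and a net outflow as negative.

Goods balance = 1113.22 - 833.82 = 279.40
Services balance = 308.96 - 842.39 = -533.43
Trade balance (goods + services) = 279.40 + (-533.43) = -254.03
Net primary income = 222.00 - 138.69 = 83.31
Net secondary income = -60.98
Current account = -254.03 + 83.31 + (-60.98) = -231.70
Financial account = -(-231.70 + (-64.22) + 47.60) = 248.32

248.32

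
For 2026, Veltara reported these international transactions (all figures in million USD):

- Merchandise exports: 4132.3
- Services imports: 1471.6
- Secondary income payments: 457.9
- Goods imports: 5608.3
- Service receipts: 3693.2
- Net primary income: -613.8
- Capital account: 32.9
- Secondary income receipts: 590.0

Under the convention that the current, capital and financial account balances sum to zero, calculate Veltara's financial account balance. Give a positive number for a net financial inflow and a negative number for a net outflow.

-296.8

Goods balance = 4132.3 - 5608.3 = -1476.0
Services balance = 3693.2 - 1471.6 = 2221.6
Trade balance (goods + services) = -1476.0 + 2221.6 = 745.6
Net primary income = -613.8
Net secondary income = 590.0 - 457.9 = 132.1
Current account = 745.6 + (-613.8) + 132.1 = 263.9
Financial account = -(263.9 + 32.9) = -296.8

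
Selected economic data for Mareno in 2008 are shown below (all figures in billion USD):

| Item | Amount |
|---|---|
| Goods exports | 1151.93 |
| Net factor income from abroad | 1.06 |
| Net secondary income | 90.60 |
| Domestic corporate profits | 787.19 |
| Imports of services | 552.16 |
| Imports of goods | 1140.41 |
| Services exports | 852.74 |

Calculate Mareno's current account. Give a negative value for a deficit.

Goods balance = 1151.93 - 1140.41 = 11.52
Services balance = 852.74 - 552.16 = 300.58
Trade balance (goods + services) = 11.52 + 300.58 = 312.10
Net primary income = 1.06
Net secondary income = 90.60
Current account = 312.10 + 1.06 + 90.60 = 403.76

403.76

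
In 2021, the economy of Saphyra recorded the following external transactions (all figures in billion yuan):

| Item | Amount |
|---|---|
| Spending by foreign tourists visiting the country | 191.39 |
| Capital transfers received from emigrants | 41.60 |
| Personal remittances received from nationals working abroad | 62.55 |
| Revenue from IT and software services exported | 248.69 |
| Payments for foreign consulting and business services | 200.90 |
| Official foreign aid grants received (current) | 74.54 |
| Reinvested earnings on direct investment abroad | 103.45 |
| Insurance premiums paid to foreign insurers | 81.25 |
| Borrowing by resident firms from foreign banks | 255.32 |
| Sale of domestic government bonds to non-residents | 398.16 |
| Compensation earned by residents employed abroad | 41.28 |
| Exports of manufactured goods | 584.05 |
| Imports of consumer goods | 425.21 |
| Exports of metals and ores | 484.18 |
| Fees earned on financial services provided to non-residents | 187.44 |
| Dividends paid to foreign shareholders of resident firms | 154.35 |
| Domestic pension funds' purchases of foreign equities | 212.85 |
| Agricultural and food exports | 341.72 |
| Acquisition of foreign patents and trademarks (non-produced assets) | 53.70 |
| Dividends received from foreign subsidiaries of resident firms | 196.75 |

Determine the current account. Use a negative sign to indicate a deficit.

Goods: 584.05 + 484.18 + 341.72 - 425.21 = 984.74
Services: -200.90 + 248.69 + 187.44 - 81.25 + 191.39 = 345.37
Primary income: -154.35 + 196.75 + 103.45 + 41.28 = 187.13
Secondary income: 62.55 + 74.54 = 137.09
Current account = 984.74 + 345.37 + 187.13 + 137.09 = 1654.33
(Excluded from the current account — capital account: capital transfers received from emigrants 41.60, acquisition of foreign patents and trademarks (non-produced assets) 53.70; financial account: borrowing by resident firms from foreign banks 255.32, sale of domestic government bonds to non-residents 398.16, domestic pension funds' purchases of foreign equities 212.85.)

1654.33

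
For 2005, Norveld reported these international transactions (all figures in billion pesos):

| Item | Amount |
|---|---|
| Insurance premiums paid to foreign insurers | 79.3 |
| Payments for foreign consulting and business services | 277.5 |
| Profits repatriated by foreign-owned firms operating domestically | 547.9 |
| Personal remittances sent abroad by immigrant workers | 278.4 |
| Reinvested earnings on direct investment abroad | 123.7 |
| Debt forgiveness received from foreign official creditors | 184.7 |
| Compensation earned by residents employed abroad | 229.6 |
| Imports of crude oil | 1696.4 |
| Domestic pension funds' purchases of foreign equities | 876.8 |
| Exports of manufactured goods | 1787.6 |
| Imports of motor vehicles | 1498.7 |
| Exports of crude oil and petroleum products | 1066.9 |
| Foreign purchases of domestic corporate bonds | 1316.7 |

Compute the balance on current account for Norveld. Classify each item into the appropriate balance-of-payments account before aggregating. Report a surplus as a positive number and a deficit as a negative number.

Goods: 1787.6 - 1696.4 + 1066.9 - 1498.7 = -340.6
Services: -79.3 - 277.5 = -356.8
Primary income: 123.7 + 229.6 - 547.9 = -194.6
Secondary income: -278.4
Current account = (-340.6) + (-356.8) + (-194.6) + (-278.4) = -1170.4
(Excluded from the current account — capital account: debt forgiveness received from foreign official creditors 184.7; financial account: domestic pension funds' purchases of foreign equities 876.8, foreign purchases of domestic corporate bonds 1316.7.)

-1170.4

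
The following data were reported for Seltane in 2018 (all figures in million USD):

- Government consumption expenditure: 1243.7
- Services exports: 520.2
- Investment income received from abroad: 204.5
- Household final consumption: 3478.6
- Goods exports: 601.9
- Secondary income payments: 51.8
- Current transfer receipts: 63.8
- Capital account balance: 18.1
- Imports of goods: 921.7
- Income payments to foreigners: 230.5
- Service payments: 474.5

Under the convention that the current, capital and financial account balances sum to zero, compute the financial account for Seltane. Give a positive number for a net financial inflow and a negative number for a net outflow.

270.0

Goods balance = 601.9 - 921.7 = -319.8
Services balance = 520.2 - 474.5 = 45.7
Trade balance (goods + services) = -319.8 + 45.7 = -274.1
Net primary income = 204.5 - 230.5 = -26.0
Net secondary income = 63.8 - 51.8 = 12.0
Current account = -274.1 + (-26.0) + 12.0 = -288.1
Financial account = -(-288.1 + 18.1) = 270.0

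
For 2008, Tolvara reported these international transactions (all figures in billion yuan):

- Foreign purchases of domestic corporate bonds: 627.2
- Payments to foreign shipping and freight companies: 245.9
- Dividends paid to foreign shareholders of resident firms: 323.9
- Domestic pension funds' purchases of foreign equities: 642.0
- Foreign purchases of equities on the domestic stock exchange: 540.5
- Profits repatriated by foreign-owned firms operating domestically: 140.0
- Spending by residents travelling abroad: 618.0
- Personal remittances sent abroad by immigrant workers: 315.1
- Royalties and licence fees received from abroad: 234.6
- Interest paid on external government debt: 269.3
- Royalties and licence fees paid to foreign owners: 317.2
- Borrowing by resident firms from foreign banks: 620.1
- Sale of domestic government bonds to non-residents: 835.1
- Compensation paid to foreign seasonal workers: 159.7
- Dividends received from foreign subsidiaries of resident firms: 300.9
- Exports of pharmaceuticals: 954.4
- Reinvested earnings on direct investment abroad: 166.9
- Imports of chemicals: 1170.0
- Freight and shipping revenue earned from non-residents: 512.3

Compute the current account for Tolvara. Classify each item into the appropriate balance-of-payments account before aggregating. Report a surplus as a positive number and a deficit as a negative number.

Goods: 954.4 - 1170.0 = -215.6
Services: 512.3 + 234.6 - 317.2 - 618.0 - 245.9 = -434.2
Primary income: 166.9 - 323.9 - 159.7 - 140.0 + 300.9 - 269.3 = -425.1
Secondary income: -315.1
Current account = (-215.6) + (-434.2) + (-425.1) + (-315.1) = -1390.0
(Excluded from the current account — financial account: foreign purchases of domestic corporate bonds 627.2, domestic pension funds' purchases of foreign equities 642.0, foreign purchases of equities on the domestic stock exchange 540.5, borrowing by resident firms from foreign banks 620.1, sale of domestic government bonds to non-residents 835.1.)

-1390.0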